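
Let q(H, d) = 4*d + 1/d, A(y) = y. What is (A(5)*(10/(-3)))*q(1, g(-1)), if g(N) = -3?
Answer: 1850/9 ≈ 205.56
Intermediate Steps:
q(H, d) = 1/d + 4*d
(A(5)*(10/(-3)))*q(1, g(-1)) = (5*(10/(-3)))*(1/(-3) + 4*(-3)) = (5*(10*(-⅓)))*(-⅓ - 12) = (5*(-10/3))*(-37/3) = -50/3*(-37/3) = 1850/9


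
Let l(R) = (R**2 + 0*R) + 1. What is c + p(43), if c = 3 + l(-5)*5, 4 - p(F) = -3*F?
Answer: 266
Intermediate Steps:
l(R) = 1 + R**2 (l(R) = (R**2 + 0) + 1 = R**2 + 1 = 1 + R**2)
p(F) = 4 + 3*F (p(F) = 4 - (-3)*F = 4 + 3*F)
c = 133 (c = 3 + (1 + (-5)**2)*5 = 3 + (1 + 25)*5 = 3 + 26*5 = 3 + 130 = 133)
c + p(43) = 133 + (4 + 3*43) = 133 + (4 + 129) = 133 + 133 = 266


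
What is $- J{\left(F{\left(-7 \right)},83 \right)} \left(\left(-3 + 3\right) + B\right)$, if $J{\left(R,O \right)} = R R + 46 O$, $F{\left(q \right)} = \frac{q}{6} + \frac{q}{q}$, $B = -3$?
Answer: $\frac{137449}{12} \approx 11454.0$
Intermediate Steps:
$F{\left(q \right)} = 1 + \frac{q}{6}$ ($F{\left(q \right)} = q \frac{1}{6} + 1 = \frac{q}{6} + 1 = 1 + \frac{q}{6}$)
$J{\left(R,O \right)} = R^{2} + 46 O$
$- J{\left(F{\left(-7 \right)},83 \right)} \left(\left(-3 + 3\right) + B\right) = - \left(\left(1 + \frac{1}{6} \left(-7\right)\right)^{2} + 46 \cdot 83\right) \left(\left(-3 + 3\right) - 3\right) = - \left(\left(1 - \frac{7}{6}\right)^{2} + 3818\right) \left(0 - 3\right) = - \left(\left(- \frac{1}{6}\right)^{2} + 3818\right) \left(-3\right) = - \left(\frac{1}{36} + 3818\right) \left(-3\right) = - \frac{137449 \left(-3\right)}{36} = \left(-1\right) \left(- \frac{137449}{12}\right) = \frac{137449}{12}$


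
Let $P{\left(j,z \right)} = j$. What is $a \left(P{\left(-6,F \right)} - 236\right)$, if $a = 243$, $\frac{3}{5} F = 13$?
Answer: $-58806$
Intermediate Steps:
$F = \frac{65}{3}$ ($F = \frac{5}{3} \cdot 13 = \frac{65}{3} \approx 21.667$)
$a \left(P{\left(-6,F \right)} - 236\right) = 243 \left(-6 - 236\right) = 243 \left(-242\right) = -58806$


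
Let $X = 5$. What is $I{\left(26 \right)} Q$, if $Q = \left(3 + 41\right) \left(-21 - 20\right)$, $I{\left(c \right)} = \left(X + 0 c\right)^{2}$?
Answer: $-45100$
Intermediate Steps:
$I{\left(c \right)} = 25$ ($I{\left(c \right)} = \left(5 + 0 c\right)^{2} = \left(5 + 0\right)^{2} = 5^{2} = 25$)
$Q = -1804$ ($Q = 44 \left(-41\right) = -1804$)
$I{\left(26 \right)} Q = 25 \left(-1804\right) = -45100$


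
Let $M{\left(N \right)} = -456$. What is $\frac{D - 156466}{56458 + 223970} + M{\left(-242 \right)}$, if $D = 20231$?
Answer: $- \frac{128011403}{280428} \approx -456.49$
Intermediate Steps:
$\frac{D - 156466}{56458 + 223970} + M{\left(-242 \right)} = \frac{20231 - 156466}{56458 + 223970} - 456 = - \frac{136235}{280428} - 456 = - \frac{128011403}{280428}$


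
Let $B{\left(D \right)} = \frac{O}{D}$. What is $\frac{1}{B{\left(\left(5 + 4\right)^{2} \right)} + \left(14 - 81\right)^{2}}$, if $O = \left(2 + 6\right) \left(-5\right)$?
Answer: $\frac{81}{363569} \approx 0.00022279$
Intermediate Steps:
$O = -40$ ($O = 8 \left(-5\right) = -40$)
$B{\left(D \right)} = - \frac{40}{D}$
$\frac{1}{B{\left(\left(5 + 4\right)^{2} \right)} + \left(14 - 81\right)^{2}} = \frac{1}{- \frac{40}{\left(5 + 4\right)^{2}} + \left(14 - 81\right)^{2}} = \frac{1}{- \frac{40}{9^{2}} + \left(14 - 81\right)^{2}} = \frac{1}{- \frac{40}{81} + \left(-67\right)^{2}} = \frac{1}{\left(-40\right) \frac{1}{81} + 4489} = \frac{1}{- \frac{40}{81} + 4489} = \frac{1}{\frac{363569}{81}} = \frac{81}{363569}$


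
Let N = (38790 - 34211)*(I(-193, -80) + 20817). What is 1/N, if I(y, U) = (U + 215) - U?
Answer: 1/96305528 ≈ 1.0384e-8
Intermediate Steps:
I(y, U) = 215 (I(y, U) = (215 + U) - U = 215)
N = 96305528 (N = (38790 - 34211)*(215 + 20817) = 4579*21032 = 96305528)
1/N = 1/96305528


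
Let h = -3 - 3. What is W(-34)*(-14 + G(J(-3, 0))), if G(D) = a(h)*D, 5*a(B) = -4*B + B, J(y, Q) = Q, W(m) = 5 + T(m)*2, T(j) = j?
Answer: 882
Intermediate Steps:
h = -6
W(m) = 5 + 2*m (W(m) = 5 + m*2 = 5 + 2*m)
a(B) = -3*B/5 (a(B) = (-4*B + B)/5 = (-3*B)/5 = -3*B/5)
G(D) = 18*D/5 (G(D) = (-⅗*(-6))*D = 18*D/5)
W(-34)*(-14 + G(J(-3, 0))) = (5 + 2*(-34))*(-14 + (18/5)*0) = (5 - 68)*(-14 + 0) = -63*(-14) = 882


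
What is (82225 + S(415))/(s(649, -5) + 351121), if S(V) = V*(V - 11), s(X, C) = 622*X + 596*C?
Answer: 249885/751819 ≈ 0.33237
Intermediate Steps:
s(X, C) = 596*C + 622*X
S(V) = V*(-11 + V)
(82225 + S(415))/(s(649, -5) + 351121) = (82225 + 415*(-11 + 415))/((596*(-5) + 622*649) + 351121) = (82225 + 415*404)/((-2980 + 403678) + 351121) = (82225 + 167660)/(400698 + 351121) = 249885/751819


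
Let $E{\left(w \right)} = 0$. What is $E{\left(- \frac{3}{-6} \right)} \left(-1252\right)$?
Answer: $0$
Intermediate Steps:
$E{\left(- \frac{3}{-6} \right)} \left(-1252\right) = 0 \left(-1252\right) = 0$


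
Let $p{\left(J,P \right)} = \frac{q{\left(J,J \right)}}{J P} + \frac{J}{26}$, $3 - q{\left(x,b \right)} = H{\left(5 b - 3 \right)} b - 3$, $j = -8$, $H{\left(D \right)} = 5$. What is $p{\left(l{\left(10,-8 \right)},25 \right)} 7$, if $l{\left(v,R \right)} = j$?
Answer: $- \frac{4893}{1300} \approx -3.7638$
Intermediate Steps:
$l{\left(v,R \right)} = -8$
$q{\left(x,b \right)} = 6 - 5 b$ ($q{\left(x,b \right)} = 3 - \left(5 b - 3\right) = 3 - \left(-3 + 5 b\right) = 6 - 5 b$)
$p{\left(J,P \right)} = \frac{J}{26} + \frac{6 - 5 J}{J P}$ ($p{\left(J,P \right)} = \frac{6 - 5 J}{J P} + \frac{J}{26} = \frac{J}{26} + \frac{6 - 5 J}{J P}$)
$p{\left(l{\left(10,-8 \right)},25 \right)} 7 = \left(- \frac{5}{25} + \frac{1}{26} \left(-8\right) + \frac{6}{\left(-8\right) 25}\right) 7 = \left(\left(-5\right) \frac{1}{25} - \frac{4}{13} + 6 \left(- \frac{1}{8}\right) \frac{1}{25}\right) 7 = \left(- \frac{1}{5} - \frac{4}{13} - \frac{3}{100}\right) 7 = \left(- \frac{699}{1300}\right) 7 = - \frac{4893}{1300}$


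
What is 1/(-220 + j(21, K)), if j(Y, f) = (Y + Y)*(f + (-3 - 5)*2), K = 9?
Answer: -1/514 ≈ -0.0019455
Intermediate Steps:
j(Y, f) = 2*Y*(-16 + f) (j(Y, f) = (2*Y)*(f - 8*2) = (2*Y)*(f - 16) = (2*Y)*(-16 + f) = 2*Y*(-16 + f))
1/(-220 + j(21, K)) = 1/(-220 + 2*21*(-16 + 9)) = 1/(-220 + 2*21*(-7)) = 1/(-220 - 294) = 1/(-514) = -1/514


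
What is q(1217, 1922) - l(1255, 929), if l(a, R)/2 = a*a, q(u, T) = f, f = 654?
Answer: -3149396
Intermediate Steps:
q(u, T) = 654
l(a, R) = 2*a**2 (l(a, R) = 2*(a*a) = 2*a**2)
q(1217, 1922) - l(1255, 929) = 654 - 2*1255**2 = 654 - 2*1575025 = 654 - 1*3150050 = 654 - 3150050 = -3149396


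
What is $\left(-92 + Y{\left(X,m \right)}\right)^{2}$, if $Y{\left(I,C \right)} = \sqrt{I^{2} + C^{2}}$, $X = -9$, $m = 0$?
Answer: $6889$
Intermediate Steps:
$Y{\left(I,C \right)} = \sqrt{C^{2} + I^{2}}$
$\left(-92 + Y{\left(X,m \right)}\right)^{2} = \left(-92 + \sqrt{0^{2} + \left(-9\right)^{2}}\right)^{2} = \left(-92 + \sqrt{0 + 81}\right)^{2} = \left(-92 + \sqrt{81}\right)^{2} = \left(-92 + 9\right)^{2} = \left(-83\right)^{2} = 6889$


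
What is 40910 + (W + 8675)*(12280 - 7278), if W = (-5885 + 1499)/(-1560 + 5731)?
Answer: 4212516016/97 ≈ 4.3428e+7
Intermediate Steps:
W = -102/97 (W = -4386/4171 = -4386*1/4171 = -102/97 ≈ -1.0515)
40910 + (W + 8675)*(12280 - 7278) = 40910 + (-102/97 + 8675)*(12280 - 7278) = 40910 + (841373/97)*5002 = 40910 + 4208547746/97 = 4212516016/97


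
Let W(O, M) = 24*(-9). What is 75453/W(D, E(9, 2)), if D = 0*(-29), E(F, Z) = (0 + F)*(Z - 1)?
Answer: -25151/72 ≈ -349.32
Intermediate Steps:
E(F, Z) = F*(-1 + Z)
D = 0
W(O, M) = -216
75453/W(D, E(9, 2)) = 75453/(-216) = 75453*(-1/216) = -25151/72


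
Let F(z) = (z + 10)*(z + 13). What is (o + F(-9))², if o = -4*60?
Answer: 55696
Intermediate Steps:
o = -240
F(z) = (10 + z)*(13 + z)
(o + F(-9))² = (-240 + (130 + (-9)² + 23*(-9)))² = (-240 + (130 + 81 - 207))² = (-240 + 4)² = (-236)² = 55696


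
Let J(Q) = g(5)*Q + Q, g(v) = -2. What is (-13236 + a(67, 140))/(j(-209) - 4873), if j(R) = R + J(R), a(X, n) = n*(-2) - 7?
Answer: 13523/4873 ≈ 2.7751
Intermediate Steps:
J(Q) = -Q (J(Q) = -2*Q + Q = -Q)
a(X, n) = -7 - 2*n (a(X, n) = -2*n - 7 = -7 - 2*n)
j(R) = 0 (j(R) = R - R = 0)
(-13236 + a(67, 140))/(j(-209) - 4873) = (-13236 + (-7 - 2*140))/(0 - 4873) = (-13236 + (-7 - 280))/(-4873) = (-13236 - 287)*(-1/4873) = -13523*(-1/4873) = 13523/4873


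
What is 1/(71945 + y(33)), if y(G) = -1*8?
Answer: 1/71937 ≈ 1.3901e-5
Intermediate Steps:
y(G) = -8
1/(71945 + y(33)) = 1/(71945 - 8) = 1/71937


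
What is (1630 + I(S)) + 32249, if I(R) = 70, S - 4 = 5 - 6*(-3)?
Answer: 33949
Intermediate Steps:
S = 27 (S = 4 + (5 - 6*(-3)) = 4 + (5 + 18) = 4 + 23 = 27)
(1630 + I(S)) + 32249 = (1630 + 70) + 32249 = 1700 + 32249 = 33949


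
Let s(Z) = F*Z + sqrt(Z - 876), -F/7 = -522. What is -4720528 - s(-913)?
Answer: -1384426 - I*sqrt(1789) ≈ -1.3844e+6 - 42.297*I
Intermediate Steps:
F = 3654 (F = -7*(-522) = 3654)
s(Z) = sqrt(-876 + Z) + 3654*Z (s(Z) = 3654*Z + sqrt(Z - 876) = 3654*Z + sqrt(-876 + Z) = sqrt(-876 + Z) + 3654*Z)
-4720528 - s(-913) = -4720528 - (sqrt(-876 - 913) + 3654*(-913)) = -4720528 - (sqrt(-1789) - 3336102) = -4720528 - (I*sqrt(1789) - 3336102) = -4720528 - (-3336102 + I*sqrt(1789)) = -4720528 + (3336102 - I*sqrt(1789)) = -1384426 - I*sqrt(1789)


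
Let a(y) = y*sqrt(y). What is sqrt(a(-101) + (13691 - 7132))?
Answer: sqrt(6559 - 101*I*sqrt(101)) ≈ 81.228 - 6.2481*I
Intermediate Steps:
a(y) = y**(3/2)
sqrt(a(-101) + (13691 - 7132)) = sqrt((-101)**(3/2) + (13691 - 7132)) = sqrt(-101*I*sqrt(101) + 6559) = sqrt(6559 - 101*I*sqrt(101))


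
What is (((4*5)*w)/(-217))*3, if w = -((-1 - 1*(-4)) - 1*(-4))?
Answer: 60/31 ≈ 1.9355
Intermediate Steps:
w = -7 (w = -((-1 + 4) + 4) = -(3 + 4) = -1*7 = -7)
(((4*5)*w)/(-217))*3 = (((4*5)*(-7))/(-217))*3 = ((20*(-7))*(-1/217))*3 = -140*(-1/217)*3 = (20/31)*3 = 60/31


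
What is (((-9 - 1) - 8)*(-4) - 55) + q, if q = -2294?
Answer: -2277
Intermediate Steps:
(((-9 - 1) - 8)*(-4) - 55) + q = (((-9 - 1) - 8)*(-4) - 55) - 2294 = ((-10 - 8)*(-4) - 55) - 2294 = (-18*(-4) - 55) - 2294 = (72 - 55) - 2294 = 17 - 2294 = -2277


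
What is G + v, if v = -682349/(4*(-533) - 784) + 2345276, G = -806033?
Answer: 4489114937/2916 ≈ 1.5395e+6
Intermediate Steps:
v = 6839507165/2916 (v = -682349/(-2132 - 784) + 2345276 = -682349/(-2916) + 2345276 = -682349*(-1/2916) + 2345276 = 682349/2916 + 2345276 = 6839507165/2916 ≈ 2.3455e+6)
G + v = -806033 + 6839507165/2916 = 4489114937/2916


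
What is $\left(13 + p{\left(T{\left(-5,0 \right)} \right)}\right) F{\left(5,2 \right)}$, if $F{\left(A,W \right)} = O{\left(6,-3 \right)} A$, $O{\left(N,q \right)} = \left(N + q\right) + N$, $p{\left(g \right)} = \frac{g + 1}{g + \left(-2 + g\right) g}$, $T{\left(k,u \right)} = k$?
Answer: $579$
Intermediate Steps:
$p{\left(g \right)} = \frac{1 + g}{g + g \left(-2 + g\right)}$
$O{\left(N,q \right)} = q + 2 N$
$F{\left(A,W \right)} = 9 A$ ($F{\left(A,W \right)} = \left(-3 + 2 \cdot 6\right) A = \left(-3 + 12\right) A = 9 A$)
$\left(13 + p{\left(T{\left(-5,0 \right)} \right)}\right) F{\left(5,2 \right)} = \left(13 + \frac{1 - 5}{\left(-5\right) \left(-1 - 5\right)}\right) 9 \cdot 5 = \left(13 - \frac{1}{5} \frac{1}{-6} \left(-4\right)\right) 45 = \left(13 - \left(- \frac{1}{30}\right) \left(-4\right)\right) 45 = \left(13 - \frac{2}{15}\right) 45 = \frac{193}{15} \cdot 45 = 579$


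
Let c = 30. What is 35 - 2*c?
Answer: -25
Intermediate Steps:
35 - 2*c = 35 - 2*30 = 35 - 60 = -25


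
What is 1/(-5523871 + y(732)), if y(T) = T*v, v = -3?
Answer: -1/5526067 ≈ -1.8096e-7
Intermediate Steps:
y(T) = -3*T (y(T) = T*(-3) = -3*T)
1/(-5523871 + y(732)) = 1/(-5523871 - 3*732) = 1/(-5523871 - 2196) = 1/(-5526067) = -1/5526067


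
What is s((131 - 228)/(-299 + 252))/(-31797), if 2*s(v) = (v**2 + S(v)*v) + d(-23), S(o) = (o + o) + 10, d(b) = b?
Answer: -3835/23413191 ≈ -0.00016380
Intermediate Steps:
S(o) = 10 + 2*o (S(o) = 2*o + 10 = 10 + 2*o)
s(v) = -23/2 + v**2/2 + v*(10 + 2*v)/2 (s(v) = ((v**2 + (10 + 2*v)*v) - 23)/2 = ((v**2 + v*(10 + 2*v)) - 23)/2 = (-23 + v**2 + v*(10 + 2*v))/2 = -23/2 + v**2/2 + v*(10 + 2*v)/2)
s((131 - 228)/(-299 + 252))/(-31797) = (-23/2 + 5*((131 - 228)/(-299 + 252)) + 3*((131 - 228)/(-299 + 252))**2/2)/(-31797) = (-23/2 + 5*(-97/(-47)) + 3*(-97/(-47))**2/2)*(-1/31797) = (-23/2 + 5*(-97*(-1/47)) + 3*(-97*(-1/47))**2/2)*(-1/31797) = (-23/2 + 5*(97/47) + 3*(97/47)**2/2)*(-1/31797) = (-23/2 + 485/47 + (3/2)*(9409/2209))*(-1/31797) = (-23/2 + 485/47 + 28227/4418)*(-1/31797) = (11505/2209)*(-1/31797) = -3835/23413191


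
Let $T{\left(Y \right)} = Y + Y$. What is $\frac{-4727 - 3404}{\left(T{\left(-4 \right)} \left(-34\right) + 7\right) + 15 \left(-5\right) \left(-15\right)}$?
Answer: $- \frac{8131}{1404} \approx -5.7913$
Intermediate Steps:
$T{\left(Y \right)} = 2 Y$
$\frac{-4727 - 3404}{\left(T{\left(-4 \right)} \left(-34\right) + 7\right) + 15 \left(-5\right) \left(-15\right)} = \frac{-4727 - 3404}{\left(2 \left(-4\right) \left(-34\right) + 7\right) + 15 \left(-5\right) \left(-15\right)} = - \frac{8131}{\left(\left(-8\right) \left(-34\right) + 7\right) - -1125} = - \frac{8131}{\left(272 + 7\right) + 1125} = - \frac{8131}{279 + 1125} = - \frac{8131}{1404}$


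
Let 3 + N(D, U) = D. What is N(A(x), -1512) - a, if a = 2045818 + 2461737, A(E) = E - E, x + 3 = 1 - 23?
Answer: -4507558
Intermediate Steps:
x = -25 (x = -3 + (1 - 23) = -3 - 22 = -25)
A(E) = 0
N(D, U) = -3 + D
a = 4507555
N(A(x), -1512) - a = (-3 + 0) - 1*4507555 = -3 - 4507555 = -4507558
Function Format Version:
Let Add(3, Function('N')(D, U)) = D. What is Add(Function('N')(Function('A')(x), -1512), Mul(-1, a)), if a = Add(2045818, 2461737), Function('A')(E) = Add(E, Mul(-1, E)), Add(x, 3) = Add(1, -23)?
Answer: -4507558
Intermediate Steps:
x = -25 (x = Add(-3, Add(1, -23)) = Add(-3, -22) = -25)
Function('A')(E) = 0
Function('N')(D, U) = Add(-3, D)
a = 4507555
Add(Function('N')(Function('A')(x), -1512), Mul(-1, a)) = Add(Add(-3, 0), Mul(-1, 4507555)) = Add(-3, -4507555) = -4507558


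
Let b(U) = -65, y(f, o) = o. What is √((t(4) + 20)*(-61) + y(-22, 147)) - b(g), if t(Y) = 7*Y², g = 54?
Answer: 65 + I*√7905 ≈ 65.0 + 88.91*I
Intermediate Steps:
√((t(4) + 20)*(-61) + y(-22, 147)) - b(g) = √((7*4² + 20)*(-61) + 147) - 1*(-65) = √((7*16 + 20)*(-61) + 147) + 65 = √((112 + 20)*(-61) + 147) + 65 = √(132*(-61) + 147) + 65 = √(-8052 + 147) + 65 = √(-7905) + 65 = I*√7905 + 65 = 65 + I*√7905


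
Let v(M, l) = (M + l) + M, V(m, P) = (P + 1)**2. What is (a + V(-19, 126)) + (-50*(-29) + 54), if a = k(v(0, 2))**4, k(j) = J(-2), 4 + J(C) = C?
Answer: 18929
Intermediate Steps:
J(C) = -4 + C
V(m, P) = (1 + P)**2
v(M, l) = l + 2*M
k(j) = -6 (k(j) = -4 - 2 = -6)
a = 1296 (a = (-6)**4 = 1296)
(a + V(-19, 126)) + (-50*(-29) + 54) = (1296 + (1 + 126)**2) + (-50*(-29) + 54) = (1296 + 127**2) + (1450 + 54) = (1296 + 16129) + 1504 = 17425 + 1504 = 18929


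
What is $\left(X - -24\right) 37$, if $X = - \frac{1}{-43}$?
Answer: $\frac{38221}{43} \approx 888.86$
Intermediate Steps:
$X = \frac{1}{43}$ ($X = \left(-1\right) \left(- \frac{1}{43}\right) = \frac{1}{43} \approx 0.023256$)
$\left(X - -24\right) 37 = \left(\frac{1}{43} - -24\right) 37 = \left(\frac{1}{43} + 24\right) 37 = \frac{1033}{43} \cdot 37 = \frac{38221}{43}$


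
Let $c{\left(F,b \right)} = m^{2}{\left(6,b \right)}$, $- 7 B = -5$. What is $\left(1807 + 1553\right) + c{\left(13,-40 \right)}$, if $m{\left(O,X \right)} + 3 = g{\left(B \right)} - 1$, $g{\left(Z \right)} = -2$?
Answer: $3396$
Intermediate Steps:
$B = \frac{5}{7}$ ($B = \left(- \frac{1}{7}\right) \left(-5\right) = \frac{5}{7} \approx 0.71429$)
$m{\left(O,X \right)} = -6$ ($m{\left(O,X \right)} = -3 - 3 = -6$)
$c{\left(F,b \right)} = 36$ ($c{\left(F,b \right)} = \left(-6\right)^{2} = 36$)
$\left(1807 + 1553\right) + c{\left(13,-40 \right)} = \left(1807 + 1553\right) + 36 = 3360 + 36 = 3396$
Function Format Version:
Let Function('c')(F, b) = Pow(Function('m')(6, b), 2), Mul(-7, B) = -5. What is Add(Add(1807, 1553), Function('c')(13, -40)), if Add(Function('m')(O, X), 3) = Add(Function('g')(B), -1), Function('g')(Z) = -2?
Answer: 3396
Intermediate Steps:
B = Rational(5, 7) (B = Mul(Rational(-1, 7), -5) = Rational(5, 7) ≈ 0.71429)
Function('m')(O, X) = -6 (Function('m')(O, X) = Add(-3, Add(-2, -1)) = Add(-3, -3) = -6)
Function('c')(F, b) = 36 (Function('c')(F, b) = Pow(-6, 2) = 36)
Add(Add(1807, 1553), Function('c')(13, -40)) = Add(Add(1807, 1553), 36) = Add(3360, 36) = 3396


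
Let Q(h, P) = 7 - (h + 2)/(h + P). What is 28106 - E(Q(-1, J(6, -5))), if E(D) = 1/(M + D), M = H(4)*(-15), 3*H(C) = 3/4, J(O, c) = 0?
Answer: 477798/17 ≈ 28106.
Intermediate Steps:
H(C) = 1/4 (H(C) = (3/4)/3 = (3*(1/4))/3 = (1/3)*(3/4) = 1/4)
M = -15/4 (M = (1/4)*(-15) = -15/4 ≈ -3.7500)
Q(h, P) = 7 - (2 + h)/(P + h)
E(D) = 1/(-15/4 + D)
28106 - E(Q(-1, J(6, -5))) = 28106 - 4/(-15 + 4*((-2 + 6*(-1) + 7*0)/(0 - 1))) = 28106 - 4/(-15 + 4*((-2 - 6 + 0)/(-1))) = 28106 - 4/(-15 + 4*(-1*(-8))) = 28106 - 4/(-15 + 4*8) = 28106 - 4/(-15 + 32) = 28106 - 4/17 = 477798/17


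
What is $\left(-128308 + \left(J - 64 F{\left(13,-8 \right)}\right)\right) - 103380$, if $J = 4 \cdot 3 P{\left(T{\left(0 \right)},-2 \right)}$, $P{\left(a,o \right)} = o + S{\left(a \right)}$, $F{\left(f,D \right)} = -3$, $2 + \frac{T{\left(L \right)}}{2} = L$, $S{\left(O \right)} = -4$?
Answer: $-231568$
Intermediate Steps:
$T{\left(L \right)} = -4 + 2 L$
$P{\left(a,o \right)} = -4 + o$ ($P{\left(a,o \right)} = o - 4 = -4 + o$)
$J = -72$ ($J = 4 \cdot 3 \left(-4 - 2\right) = 12 \left(-6\right) = -72$)
$\left(-128308 + \left(J - 64 F{\left(13,-8 \right)}\right)\right) - 103380 = \left(-128308 - -120\right) - 103380 = \left(-128308 + \left(-72 + 192\right)\right) - 103380 = \left(-128308 + 120\right) - 103380 = -128188 - 103380 = -231568$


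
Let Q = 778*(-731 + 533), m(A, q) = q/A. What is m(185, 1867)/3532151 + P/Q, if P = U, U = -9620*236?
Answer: 370884050847337/25164933424785 ≈ 14.738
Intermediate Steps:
U = -2270320
P = -2270320
Q = -154044 (Q = 778*(-198) = -154044)
m(185, 1867)/3532151 + P/Q = (1867/185)/3532151 - 2270320/(-154044) = (1867*(1/185))*(1/3532151) - 2270320*(-1/154044) = (1867/185)*(1/3532151) + 567580/38511 = 1867/653447935 + 567580/38511 = 370884050847337/25164933424785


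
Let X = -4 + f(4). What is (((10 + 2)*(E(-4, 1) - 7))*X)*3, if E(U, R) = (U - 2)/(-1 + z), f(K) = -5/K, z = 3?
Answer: 1890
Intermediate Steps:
X = -21/4 (X = -4 - 5/4 = -21/4 ≈ -5.2500)
E(U, R) = -1 + U/2 (E(U, R) = (U - 2)/(-1 + 3) = (-2 + U)/2 = (-2 + U)*(½) = -1 + U/2)
(((10 + 2)*(E(-4, 1) - 7))*X)*3 = (((10 + 2)*((-1 + (½)*(-4)) - 7))*(-21/4))*3 = ((12*((-1 - 2) - 7))*(-21/4))*3 = ((12*(-3 - 7))*(-21/4))*3 = ((12*(-10))*(-21/4))*3 = -120*(-21/4)*3 = 630*3 = 1890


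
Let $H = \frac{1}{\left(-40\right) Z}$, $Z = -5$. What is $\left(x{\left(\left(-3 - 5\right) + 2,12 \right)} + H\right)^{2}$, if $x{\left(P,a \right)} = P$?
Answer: $\frac{1437601}{40000} \approx 35.94$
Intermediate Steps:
$H = \frac{1}{200}$ ($H = \frac{1}{\left(-40\right) \left(-5\right)} = \frac{1}{200} \approx 0.005$)
$\left(x{\left(\left(-3 - 5\right) + 2,12 \right)} + H\right)^{2} = \left(\left(\left(-3 - 5\right) + 2\right) + \frac{1}{200}\right)^{2} = \left(\left(-8 + 2\right) + \frac{1}{200}\right)^{2} = \left(-6 + \frac{1}{200}\right)^{2} = \left(- \frac{1199}{200}\right)^{2} = \frac{1437601}{40000}$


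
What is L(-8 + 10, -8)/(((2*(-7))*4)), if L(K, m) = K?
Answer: -1/28 ≈ -0.035714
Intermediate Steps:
L(-8 + 10, -8)/(((2*(-7))*4)) = (-8 + 10)/(((2*(-7))*4)) = 2/((-14*4)) = 2/(-56) = 2*(-1/56) = -1/28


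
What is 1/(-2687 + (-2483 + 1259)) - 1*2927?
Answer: -11447498/3911 ≈ -2927.0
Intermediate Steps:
1/(-2687 + (-2483 + 1259)) - 1*2927 = 1/(-2687 - 1224) - 2927 = 1/(-3911) - 2927 = -1/3911 - 2927 = -11447498/3911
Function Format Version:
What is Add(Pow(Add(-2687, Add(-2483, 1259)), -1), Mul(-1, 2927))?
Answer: Rational(-11447498, 3911) ≈ -2927.0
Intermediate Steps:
Add(Pow(Add(-2687, Add(-2483, 1259)), -1), Mul(-1, 2927)) = Add(Pow(Add(-2687, -1224), -1), -2927) = Add(Pow(-3911, -1), -2927) = Add(Rational(-1, 3911), -2927) = Rational(-11447498, 3911)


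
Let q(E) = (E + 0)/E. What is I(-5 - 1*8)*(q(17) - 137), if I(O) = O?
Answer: 1768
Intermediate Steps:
q(E) = 1 (q(E) = E/E = 1)
I(-5 - 1*8)*(q(17) - 137) = (-5 - 1*8)*(1 - 137) = (-5 - 8)*(-136) = -13*(-136) = 1768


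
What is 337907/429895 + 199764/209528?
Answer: 39169630669/22518759890 ≈ 1.7394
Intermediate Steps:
337907/429895 + 199764/209528 = 337907*(1/429895) + 199764*(1/209528) = 337907/429895 + 49941/52382 = 39169630669/22518759890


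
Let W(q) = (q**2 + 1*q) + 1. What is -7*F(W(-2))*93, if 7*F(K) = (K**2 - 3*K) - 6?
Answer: 558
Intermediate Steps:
W(q) = 1 + q + q**2 (W(q) = (q**2 + q) + 1 = (q + q**2) + 1 = 1 + q + q**2)
F(K) = -6/7 - 3*K/7 + K**2/7 (F(K) = ((K**2 - 3*K) - 6)/7 = (-6 + K**2 - 3*K)/7 = -6/7 - 3*K/7 + K**2/7)
-7*F(W(-2))*93 = -7*(-6/7 - 3*(1 - 2 + (-2)**2)/7 + (1 - 2 + (-2)**2)**2/7)*93 = -7*(-6/7 - 3*(1 - 2 + 4)/7 + (1 - 2 + 4)**2/7)*93 = -7*(-6/7 - 3/7*3 + (1/7)*3**2)*93 = -7*(-6/7 - 9/7 + (1/7)*9)*93 = -7*(-6/7 - 9/7 + 9/7)*93 = -7*(-6/7)*93 = 6*93 = 558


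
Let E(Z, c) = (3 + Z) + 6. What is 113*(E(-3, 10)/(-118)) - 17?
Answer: -1342/59 ≈ -22.746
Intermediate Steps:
E(Z, c) = 9 + Z
113*(E(-3, 10)/(-118)) - 17 = 113*((9 - 3)/(-118)) - 17 = 113*(6*(-1/118)) - 17 = 113*(-3/59) - 17 = -339/59 - 17 = -1342/59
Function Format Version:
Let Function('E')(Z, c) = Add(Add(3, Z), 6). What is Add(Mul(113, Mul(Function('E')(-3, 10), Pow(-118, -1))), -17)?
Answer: Rational(-1342, 59) ≈ -22.746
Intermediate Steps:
Function('E')(Z, c) = Add(9, Z)
Add(Mul(113, Mul(Function('E')(-3, 10), Pow(-118, -1))), -17) = Add(Mul(113, Mul(Add(9, -3), Pow(-118, -1))), -17) = Add(Mul(113, Mul(6, Rational(-1, 118))), -17) = Add(Mul(113, Rational(-3, 59)), -17) = Add(Rational(-339, 59), -17) = Rational(-1342, 59)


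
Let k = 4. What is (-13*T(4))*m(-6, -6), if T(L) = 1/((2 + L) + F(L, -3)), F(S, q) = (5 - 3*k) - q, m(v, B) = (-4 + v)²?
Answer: -650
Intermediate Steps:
F(S, q) = -7 - q (F(S, q) = (5 - 3*4) - q = (5 - 12) - q = -7 - q)
T(L) = 1/(-2 + L) (T(L) = 1/((2 + L) + (-7 - 1*(-3))) = 1/((2 + L) + (-7 + 3)) = 1/((2 + L) - 4) = 1/(-2 + L))
(-13*T(4))*m(-6, -6) = (-13/(-2 + 4))*(-4 - 6)² = -13/2*(-10)² = -13*½*100 = -13/2*100 = -650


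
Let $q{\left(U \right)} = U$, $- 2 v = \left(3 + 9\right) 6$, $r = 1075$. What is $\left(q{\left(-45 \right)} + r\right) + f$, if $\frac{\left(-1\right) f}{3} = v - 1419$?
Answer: $5395$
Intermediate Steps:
$v = -36$ ($v = - \frac{\left(3 + 9\right) 6}{2} = - \frac{12 \cdot 6}{2} = \left(- \frac{1}{2}\right) 72 = -36$)
$f = 4365$ ($f = - 3 \left(-36 - 1419\right) = \left(-3\right) \left(-1455\right) = 4365$)
$\left(q{\left(-45 \right)} + r\right) + f = \left(-45 + 1075\right) + 4365 = 1030 + 4365 = 5395$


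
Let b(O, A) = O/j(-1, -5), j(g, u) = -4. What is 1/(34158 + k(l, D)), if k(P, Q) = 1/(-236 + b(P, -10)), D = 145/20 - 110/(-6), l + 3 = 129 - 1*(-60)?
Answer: 565/19299268 ≈ 2.9276e-5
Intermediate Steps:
l = 186 (l = -3 + (129 - 1*(-60)) = -3 + (129 + 60) = -3 + 189 = 186)
b(O, A) = -O/4 (b(O, A) = O/(-4) = O*(-1/4) = -O/4)
D = 307/12 (D = 145*(1/20) - 110*(-1/6) = 29/4 + 55/3 = 307/12 ≈ 25.583)
k(P, Q) = 1/(-236 - P/4)
1/(34158 + k(l, D)) = 1/(34158 + 4/(-944 - 1*186)) = 1/(34158 + 4/(-944 - 186)) = 1/(34158 + 4/(-1130)) = 1/(34158 + 4*(-1/1130)) = 1/(34158 - 2/565) = 1/(19299268/565) = 565/19299268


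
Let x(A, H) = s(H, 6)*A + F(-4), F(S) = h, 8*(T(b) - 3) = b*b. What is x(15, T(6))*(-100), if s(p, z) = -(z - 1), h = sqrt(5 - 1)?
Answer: 7300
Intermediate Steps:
T(b) = 3 + b**2/8 (T(b) = 3 + (b*b)/8 = 3 + b**2/8)
h = 2 (h = sqrt(4) = 2)
s(p, z) = 1 - z (s(p, z) = -(-1 + z) = 1 - z)
F(S) = 2
x(A, H) = 2 - 5*A (x(A, H) = (1 - 1*6)*A + 2 = (1 - 6)*A + 2 = -5*A + 2 = 2 - 5*A)
x(15, T(6))*(-100) = (2 - 5*15)*(-100) = (2 - 75)*(-100) = -73*(-100) = 7300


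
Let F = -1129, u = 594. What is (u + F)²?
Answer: 286225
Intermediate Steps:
(u + F)² = (594 - 1129)² = (-535)² = 286225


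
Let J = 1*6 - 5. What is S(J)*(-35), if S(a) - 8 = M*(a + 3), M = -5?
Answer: 420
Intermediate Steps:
J = 1 (J = 6 - 5 = 1)
S(a) = -7 - 5*a (S(a) = 8 - 5*(a + 3) = 8 - 5*(3 + a) = 8 + (-15 - 5*a) = -7 - 5*a)
S(J)*(-35) = (-7 - 5*1)*(-35) = (-7 - 5)*(-35) = -12*(-35) = 420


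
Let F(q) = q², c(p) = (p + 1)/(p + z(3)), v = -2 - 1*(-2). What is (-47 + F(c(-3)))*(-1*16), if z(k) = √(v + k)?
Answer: 2192/3 - 32*√3/3 ≈ 712.19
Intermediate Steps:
v = 0 (v = -2 + 2 = 0)
z(k) = √k (z(k) = √(0 + k) = √k)
c(p) = (1 + p)/(p + √3) (c(p) = (p + 1)/(p + √3) = (1 + p)/(p + √3))
(-47 + F(c(-3)))*(-1*16) = (-47 + ((1 - 3)/(-3 + √3))²)*(-1*16) = (-47 + (-2/(-3 + √3))²)*(-16) = (-47 + 4/(-3 + √3)²)*(-16) = 752 - 64/(-3 + √3)²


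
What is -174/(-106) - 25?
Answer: -1238/53 ≈ -23.358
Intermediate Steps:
-174/(-106) - 25 = -174*(-1)/106 - 25 = -58*(-3/106) - 25 = 87/53 - 25 = -1238/53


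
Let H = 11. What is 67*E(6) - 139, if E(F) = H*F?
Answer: 4283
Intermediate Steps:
E(F) = 11*F
67*E(6) - 139 = 67*(11*6) - 139 = 67*66 - 139 = 4422 - 139 = 4283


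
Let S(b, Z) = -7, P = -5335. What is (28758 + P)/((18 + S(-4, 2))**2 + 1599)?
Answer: 23423/1720 ≈ 13.618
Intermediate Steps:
(28758 + P)/((18 + S(-4, 2))**2 + 1599) = (28758 - 5335)/((18 - 7)**2 + 1599) = 23423/(11**2 + 1599) = 23423/(121 + 1599) = 23423/1720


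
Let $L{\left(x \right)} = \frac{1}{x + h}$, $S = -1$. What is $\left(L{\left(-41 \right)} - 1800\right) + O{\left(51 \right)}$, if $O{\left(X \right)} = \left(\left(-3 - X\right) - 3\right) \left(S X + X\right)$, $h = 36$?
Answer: $- \frac{9001}{5} \approx -1800.2$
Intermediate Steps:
$O{\left(X \right)} = 0$ ($O{\left(X \right)} = \left(\left(-3 - X\right) - 3\right) \left(- X + X\right) = \left(-6 - X\right) 0 = 0$)
$L{\left(x \right)} = \frac{1}{36 + x}$ ($L{\left(x \right)} = \frac{1}{x + 36} = \frac{1}{36 + x}$)
$\left(L{\left(-41 \right)} - 1800\right) + O{\left(51 \right)} = \left(\frac{1}{36 - 41} - 1800\right) + 0 = \left(\frac{1}{-5} - 1800\right) + 0 = \left(- \frac{1}{5} - 1800\right) + 0 = - \frac{9001}{5} + 0 = - \frac{9001}{5}$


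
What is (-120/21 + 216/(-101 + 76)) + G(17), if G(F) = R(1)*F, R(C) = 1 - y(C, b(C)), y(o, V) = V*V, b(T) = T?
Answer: -2512/175 ≈ -14.354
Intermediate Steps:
y(o, V) = V**2
R(C) = 1 - C**2
G(F) = 0 (G(F) = (1 - 1*1**2)*F = (1 - 1*1)*F = (1 - 1)*F = 0*F = 0)
(-120/21 + 216/(-101 + 76)) + G(17) = (-120/21 + 216/(-101 + 76)) + 0 = (-120*1/21 + 216/(-25)) + 0 = (-40/7 + 216*(-1/25)) + 0 = (-40/7 - 216/25) + 0 = -2512/175 + 0 = -2512/175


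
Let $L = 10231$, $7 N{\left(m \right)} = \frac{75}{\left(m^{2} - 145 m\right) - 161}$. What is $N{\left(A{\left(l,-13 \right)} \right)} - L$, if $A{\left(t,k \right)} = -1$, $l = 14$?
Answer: $- \frac{71622}{7} \approx -10232.0$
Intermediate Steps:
$N{\left(m \right)} = \frac{75}{7 \left(-161 + m^{2} - 145 m\right)}$ ($N{\left(m \right)} = \frac{75 \frac{1}{\left(m^{2} - 145 m\right) - 161}}{7} = \frac{75 \frac{1}{-161 + m^{2} - 145 m}}{7} = \frac{75}{7 \left(-161 + m^{2} - 145 m\right)}$)
$N{\left(A{\left(l,-13 \right)} \right)} - L = \frac{75}{7 \left(-161 + \left(-1\right)^{2} - -145\right)} - 10231 = \frac{75}{7 \left(-161 + 1 + 145\right)} - 10231 = \frac{75}{7 \left(-15\right)} - 10231 = \frac{75}{7} \left(- \frac{1}{15}\right) - 10231 = - \frac{5}{7} - 10231 = - \frac{71622}{7}$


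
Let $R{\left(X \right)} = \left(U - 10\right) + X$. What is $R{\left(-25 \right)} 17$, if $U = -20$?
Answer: $-935$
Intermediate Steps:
$R{\left(X \right)} = -30 + X$ ($R{\left(X \right)} = \left(-20 - 10\right) + X = -30 + X$)
$R{\left(-25 \right)} 17 = \left(-30 - 25\right) 17 = \left(-55\right) 17 = -935$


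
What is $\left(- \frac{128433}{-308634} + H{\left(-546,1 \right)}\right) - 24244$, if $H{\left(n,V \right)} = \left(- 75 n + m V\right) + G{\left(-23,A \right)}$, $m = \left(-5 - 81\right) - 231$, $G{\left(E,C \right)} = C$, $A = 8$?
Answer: $\frac{1686933377}{102878} \approx 16397.0$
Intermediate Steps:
$m = -317$ ($m = -86 - 231 = -317$)
$H{\left(n,V \right)} = 8 - 317 V - 75 n$ ($H{\left(n,V \right)} = \left(- 75 n - 317 V\right) + 8 = \left(- 317 V - 75 n\right) + 8 = 8 - 317 V - 75 n$)
$\left(- \frac{128433}{-308634} + H{\left(-546,1 \right)}\right) - 24244 = \left(- \frac{128433}{-308634} - -40641\right) - 24244 = \left(\left(-128433\right) \left(- \frac{1}{308634}\right) + \left(8 - 317 + 40950\right)\right) - 24244 = \left(\frac{42811}{102878} + 40641\right) - 24244 = \frac{4181107609}{102878} - 24244 = \frac{1686933377}{102878}$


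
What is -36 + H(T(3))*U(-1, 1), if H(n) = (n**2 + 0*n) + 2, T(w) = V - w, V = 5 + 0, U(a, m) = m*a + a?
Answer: -48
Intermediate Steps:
U(a, m) = a + a*m (U(a, m) = a*m + a = a + a*m)
V = 5
T(w) = 5 - w
H(n) = 2 + n**2 (H(n) = (n**2 + 0) + 2 = n**2 + 2 = 2 + n**2)
-36 + H(T(3))*U(-1, 1) = -36 + (2 + (5 - 1*3)**2)*(-(1 + 1)) = -36 + (2 + (5 - 3)**2)*(-1*2) = -36 + (2 + 2**2)*(-2) = -36 + (2 + 4)*(-2) = -36 + 6*(-2) = -36 - 12 = -48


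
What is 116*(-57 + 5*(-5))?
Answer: -9512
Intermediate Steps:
116*(-57 + 5*(-5)) = 116*(-57 - 25) = 116*(-82) = -9512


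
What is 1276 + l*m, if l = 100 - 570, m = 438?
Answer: -204584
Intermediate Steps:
l = -470
1276 + l*m = 1276 - 470*438 = 1276 - 205860 = -204584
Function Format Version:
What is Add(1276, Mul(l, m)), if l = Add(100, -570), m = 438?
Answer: -204584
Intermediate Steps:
l = -470
Add(1276, Mul(l, m)) = Add(1276, Mul(-470, 438)) = Add(1276, -205860) = -204584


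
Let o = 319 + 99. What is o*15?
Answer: 6270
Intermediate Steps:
o = 418
o*15 = 418*15 = 6270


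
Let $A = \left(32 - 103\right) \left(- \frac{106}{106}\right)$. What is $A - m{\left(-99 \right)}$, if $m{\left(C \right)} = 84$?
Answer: $-13$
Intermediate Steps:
$A = 71$ ($A = - 71 \left(\left(-106\right) \frac{1}{106}\right) = \left(-71\right) \left(-1\right) = 71$)
$A - m{\left(-99 \right)} = 71 - 84 = -13$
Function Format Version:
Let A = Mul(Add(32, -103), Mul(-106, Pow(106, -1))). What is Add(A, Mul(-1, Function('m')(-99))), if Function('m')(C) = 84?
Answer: -13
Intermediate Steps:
A = 71 (A = Mul(-71, Mul(-106, Rational(1, 106))) = Mul(-71, -1) = 71)
Add(A, Mul(-1, Function('m')(-99))) = Add(71, Mul(-1, 84)) = Add(71, -84) = -13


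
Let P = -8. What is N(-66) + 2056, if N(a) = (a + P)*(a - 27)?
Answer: 8938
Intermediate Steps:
N(a) = (-27 + a)*(-8 + a) (N(a) = (a - 8)*(a - 27) = (-8 + a)*(-27 + a) = (-27 + a)*(-8 + a))
N(-66) + 2056 = (216 + (-66)² - 35*(-66)) + 2056 = (216 + 4356 + 2310) + 2056 = 6882 + 2056 = 8938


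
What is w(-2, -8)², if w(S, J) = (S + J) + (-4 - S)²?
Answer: 36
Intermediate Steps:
w(S, J) = J + S + (-4 - S)² (w(S, J) = (J + S) + (-4 - S)² = J + S + (-4 - S)²)
w(-2, -8)² = (-8 - 2 + (4 - 2)²)² = (-8 - 2 + 2²)² = (-8 - 2 + 4)² = (-6)² = 36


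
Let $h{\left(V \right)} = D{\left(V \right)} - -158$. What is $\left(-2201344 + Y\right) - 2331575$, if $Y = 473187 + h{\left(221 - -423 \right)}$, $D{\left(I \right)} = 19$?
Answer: $-4059555$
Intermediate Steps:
$h{\left(V \right)} = 177$ ($h{\left(V \right)} = 19 - -158 = 19 + 158 = 177$)
$Y = 473364$ ($Y = 473187 + 177 = 473364$)
$\left(-2201344 + Y\right) - 2331575 = \left(-2201344 + 473364\right) - 2331575 = -1727980 - 2331575 = -4059555$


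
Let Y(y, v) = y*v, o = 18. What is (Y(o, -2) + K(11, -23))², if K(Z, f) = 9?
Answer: 729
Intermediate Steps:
Y(y, v) = v*y
(Y(o, -2) + K(11, -23))² = (-2*18 + 9)² = (-36 + 9)² = (-27)² = 729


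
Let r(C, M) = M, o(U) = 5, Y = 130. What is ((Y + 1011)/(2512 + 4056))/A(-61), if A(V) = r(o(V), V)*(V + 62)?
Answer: -1141/400648 ≈ -0.0028479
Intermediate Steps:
A(V) = V*(62 + V) (A(V) = V*(V + 62) = V*(62 + V))
((Y + 1011)/(2512 + 4056))/A(-61) = ((130 + 1011)/(2512 + 4056))/((-61*(62 - 61))) = (1141/6568)/((-61*1)) = (1141*(1/6568))/(-61) = (1141/6568)*(-1/61) = -1141/400648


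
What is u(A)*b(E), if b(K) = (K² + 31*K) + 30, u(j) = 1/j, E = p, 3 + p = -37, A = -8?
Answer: -195/4 ≈ -48.750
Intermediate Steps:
p = -40 (p = -3 - 37 = -40)
E = -40
b(K) = 30 + K² + 31*K
u(A)*b(E) = (30 + (-40)² + 31*(-40))/(-8) = -(30 + 1600 - 1240)/8 = -⅛*390 = -195/4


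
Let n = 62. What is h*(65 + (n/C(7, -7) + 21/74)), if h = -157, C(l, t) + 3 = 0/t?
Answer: -1555085/222 ≈ -7004.9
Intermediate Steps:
C(l, t) = -3 (C(l, t) = -3 + 0/t = -3 + 0 = -3)
h*(65 + (n/C(7, -7) + 21/74)) = -157*(65 + (62/(-3) + 21/74)) = -157*(65 + (62*(-⅓) + 21*(1/74))) = -157*(65 + (-62/3 + 21/74)) = -157*(65 - 4525/222) = -157*9905/222 = -1555085/222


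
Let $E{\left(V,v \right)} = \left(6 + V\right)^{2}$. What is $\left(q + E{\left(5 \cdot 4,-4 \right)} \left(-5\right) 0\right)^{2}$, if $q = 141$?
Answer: $19881$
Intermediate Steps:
$\left(q + E{\left(5 \cdot 4,-4 \right)} \left(-5\right) 0\right)^{2} = \left(141 + \left(6 + 5 \cdot 4\right)^{2} \left(-5\right) 0\right)^{2} = \left(141 + \left(6 + 20\right)^{2} \left(-5\right) 0\right)^{2} = \left(141 + 26^{2} \left(-5\right) 0\right)^{2} = \left(141 + 676 \left(-5\right) 0\right)^{2} = \left(141 - 0\right)^{2} = \left(141 + 0\right)^{2} = 141^{2} = 19881$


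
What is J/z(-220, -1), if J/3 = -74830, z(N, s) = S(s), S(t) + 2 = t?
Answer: 74830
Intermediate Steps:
S(t) = -2 + t
z(N, s) = -2 + s
J = -224490 (J = 3*(-74830) = -224490)
J/z(-220, -1) = -224490/(-2 - 1) = -224490/(-3) = -224490*(-⅓) = 74830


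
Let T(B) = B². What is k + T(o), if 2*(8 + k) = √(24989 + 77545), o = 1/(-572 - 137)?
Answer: -4021447/502681 + √102534/2 ≈ 152.10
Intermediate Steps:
o = -1/709 (o = 1/(-709) = -1/709 ≈ -0.0014104)
k = -8 + √102534/2 (k = -8 + √(24989 + 77545)/2 = -8 + √102534/2 ≈ 152.10)
k + T(o) = (-8 + √102534/2) + (-1/709)² = (-8 + √102534/2) + 1/502681 = -4021447/502681 + √102534/2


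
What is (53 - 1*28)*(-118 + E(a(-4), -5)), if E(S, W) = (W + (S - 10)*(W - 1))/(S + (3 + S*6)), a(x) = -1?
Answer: -13325/4 ≈ -3331.3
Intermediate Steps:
E(S, W) = (W + (-1 + W)*(-10 + S))/(3 + 7*S) (E(S, W) = (W + (-10 + S)*(-1 + W))/(S + (3 + 6*S)) = (W + (-1 + W)*(-10 + S))/(3 + 7*S))
(53 - 1*28)*(-118 + E(a(-4), -5)) = (53 - 1*28)*(-118 + (10 - 1*(-1) - 9*(-5) - 1*(-5))/(3 + 7*(-1))) = (53 - 28)*(-118 + (10 + 1 + 45 + 5)/(3 - 7)) = 25*(-118 + 61/(-4)) = 25*(-118 - 1/4*61) = 25*(-118 - 61/4) = 25*(-533/4) = -13325/4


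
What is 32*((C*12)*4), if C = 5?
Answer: 7680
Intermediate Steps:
32*((C*12)*4) = 32*((5*12)*4) = 32*(60*4) = 32*240 = 7680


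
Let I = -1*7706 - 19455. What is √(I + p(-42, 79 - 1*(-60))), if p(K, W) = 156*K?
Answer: I*√33713 ≈ 183.61*I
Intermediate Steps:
I = -27161 (I = -7706 - 19455 = -27161)
√(I + p(-42, 79 - 1*(-60))) = √(-27161 + 156*(-42)) = √(-27161 - 6552) = √(-33713) = I*√33713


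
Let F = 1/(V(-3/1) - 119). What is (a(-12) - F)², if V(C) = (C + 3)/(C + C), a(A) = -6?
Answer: 508369/14161 ≈ 35.899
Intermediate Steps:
V(C) = (3 + C)/(2*C) (V(C) = (3 + C)/((2*C)) = (3 + C)*(1/(2*C)) = (3 + C)/(2*C))
F = -1/119 (F = 1/((3 - 3/1)/(2*((-3/1))) - 119) = 1/((3 - 3*1)/(2*((-3*1))) - 119) = 1/((½)*(3 - 3)/(-3) - 119) = 1/((½)*(-⅓)*0 - 119) = 1/(0 - 119) = 1/(-119) = -1/119 ≈ -0.0084034)
(a(-12) - F)² = (-6 - 1*(-1/119))² = (-6 + 1/119)² = (-713/119)² = 508369/14161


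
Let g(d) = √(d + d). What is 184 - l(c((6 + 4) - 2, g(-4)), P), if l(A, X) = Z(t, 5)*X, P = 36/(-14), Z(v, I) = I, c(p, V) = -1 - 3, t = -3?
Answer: 1378/7 ≈ 196.86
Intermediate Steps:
g(d) = √2*√d (g(d) = √(2*d) = √2*√d)
c(p, V) = -4
P = -18/7 (P = 36*(-1/14) = -18/7 ≈ -2.5714)
l(A, X) = 5*X
184 - l(c((6 + 4) - 2, g(-4)), P) = 184 - 5*(-18)/7 = 184 - 1*(-90/7) = 184 + 90/7 = 1378/7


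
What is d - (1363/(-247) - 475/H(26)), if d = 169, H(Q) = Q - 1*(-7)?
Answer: 1539823/8151 ≈ 188.91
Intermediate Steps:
H(Q) = 7 + Q (H(Q) = Q + 7 = 7 + Q)
d - (1363/(-247) - 475/H(26)) = 169 - (1363/(-247) - 475/(7 + 26)) = 169 - (1363*(-1/247) - 475/33) = 169 - (-1363/247 - 475*1/33) = 169 - (-1363/247 - 475/33) = 169 - 1*(-162304/8151) = 169 + 162304/8151 = 1539823/8151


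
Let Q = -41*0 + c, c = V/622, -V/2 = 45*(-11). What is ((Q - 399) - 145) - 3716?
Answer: -1324365/311 ≈ -4258.4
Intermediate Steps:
V = 990 (V = -90*(-11) = -2*(-495) = 990)
c = 495/311 (c = 990/622 = 990*(1/622) = 495/311 ≈ 1.5916)
Q = 495/311 (Q = -41*0 + 495/311 = 0 + 495/311 = 495/311 ≈ 1.5916)
((Q - 399) - 145) - 3716 = ((495/311 - 399) - 145) - 3716 = (-123594/311 - 145) - 3716 = -168689/311 - 3716 = -1324365/311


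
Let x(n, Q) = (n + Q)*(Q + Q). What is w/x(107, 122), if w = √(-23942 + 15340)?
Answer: I*√8602/55876 ≈ 0.0016599*I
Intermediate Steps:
x(n, Q) = 2*Q*(Q + n) (x(n, Q) = (Q + n)*(2*Q) = 2*Q*(Q + n))
w = I*√8602 (w = √(-8602) = I*√8602 ≈ 92.747*I)
w/x(107, 122) = (I*√8602)/((2*122*(122 + 107))) = (I*√8602)/((2*122*229)) = (I*√8602)/55876 = (I*√8602)*(1/55876) = I*√8602/55876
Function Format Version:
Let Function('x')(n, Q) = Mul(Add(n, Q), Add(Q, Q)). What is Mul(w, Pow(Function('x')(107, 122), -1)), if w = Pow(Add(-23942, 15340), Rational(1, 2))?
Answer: Mul(Rational(1, 55876), I, Pow(8602, Rational(1, 2))) ≈ Mul(0.0016599, I)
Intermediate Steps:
Function('x')(n, Q) = Mul(2, Q, Add(Q, n)) (Function('x')(n, Q) = Mul(Add(Q, n), Mul(2, Q)) = Mul(2, Q, Add(Q, n)))
w = Mul(I, Pow(8602, Rational(1, 2))) (w = Pow(-8602, Rational(1, 2)) = Mul(I, Pow(8602, Rational(1, 2))) ≈ Mul(92.747, I))
Mul(w, Pow(Function('x')(107, 122), -1)) = Mul(Mul(I, Pow(8602, Rational(1, 2))), Pow(Mul(2, 122, Add(122, 107)), -1)) = Mul(Mul(I, Pow(8602, Rational(1, 2))), Pow(Mul(2, 122, 229), -1)) = Mul(Mul(I, Pow(8602, Rational(1, 2))), Pow(55876, -1)) = Mul(Mul(I, Pow(8602, Rational(1, 2))), Rational(1, 55876)) = Mul(Rational(1, 55876), I, Pow(8602, Rational(1, 2)))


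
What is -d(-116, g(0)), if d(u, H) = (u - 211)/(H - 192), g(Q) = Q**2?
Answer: -109/64 ≈ -1.7031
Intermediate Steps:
d(u, H) = (-211 + u)/(-192 + H)
-d(-116, g(0)) = -(-211 - 116)/(-192 + 0**2) = -(-327)/(-192 + 0) = -(-327)/(-192) = -(-1)*(-327)/192 = -1*109/64 = -109/64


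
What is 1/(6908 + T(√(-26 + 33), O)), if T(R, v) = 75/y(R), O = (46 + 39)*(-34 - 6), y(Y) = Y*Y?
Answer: 7/48431 ≈ 0.00014454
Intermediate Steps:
y(Y) = Y²
O = -3400 (O = 85*(-40) = -3400)
T(R, v) = 75/R² (T(R, v) = 75/(R²) = 75/R²)
1/(6908 + T(√(-26 + 33), O)) = 1/(6908 + 75/(√(-26 + 33))²) = 1/(6908 + 75/(√7)²) = 1/(6908 + 75*(⅐)) = 1/(6908 + 75/7) = 1/(48431/7) = 7/48431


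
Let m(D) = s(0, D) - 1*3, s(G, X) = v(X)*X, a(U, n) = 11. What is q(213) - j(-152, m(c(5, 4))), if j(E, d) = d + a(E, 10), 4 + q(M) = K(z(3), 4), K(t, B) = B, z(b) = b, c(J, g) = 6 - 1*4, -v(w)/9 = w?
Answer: 28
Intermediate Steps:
v(w) = -9*w
c(J, g) = 2 (c(J, g) = 6 - 4 = 2)
q(M) = 0 (q(M) = -4 + 4 = 0)
s(G, X) = -9*X² (s(G, X) = (-9*X)*X = -9*X²)
m(D) = -3 - 9*D² (m(D) = -9*D² - 1*3 = -9*D² - 3 = -3 - 9*D²)
j(E, d) = 11 + d (j(E, d) = d + 11 = 11 + d)
q(213) - j(-152, m(c(5, 4))) = 0 - (11 + (-3 - 9*2²)) = 0 - (11 + (-3 - 9*4)) = 0 - (11 + (-3 - 36)) = 0 - (11 - 39) = 0 - 1*(-28) = 0 + 28 = 28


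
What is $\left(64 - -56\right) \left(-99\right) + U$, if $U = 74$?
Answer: $-11806$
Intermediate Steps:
$\left(64 - -56\right) \left(-99\right) + U = \left(64 - -56\right) \left(-99\right) + 74 = \left(64 + 56\right) \left(-99\right) + 74 = 120 \left(-99\right) + 74 = -11880 + 74 = -11806$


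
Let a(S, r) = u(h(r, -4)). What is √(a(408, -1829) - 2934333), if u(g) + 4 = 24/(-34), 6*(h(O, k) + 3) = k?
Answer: I*√848023597/17 ≈ 1713.0*I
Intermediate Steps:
h(O, k) = -3 + k/6
u(g) = -80/17 (u(g) = -4 + 24/(-34) = -4 + 24*(-1/34) = -4 - 12/17 = -80/17)
a(S, r) = -80/17
√(a(408, -1829) - 2934333) = √(-80/17 - 2934333) = √(-49883741/17) = I*√848023597/17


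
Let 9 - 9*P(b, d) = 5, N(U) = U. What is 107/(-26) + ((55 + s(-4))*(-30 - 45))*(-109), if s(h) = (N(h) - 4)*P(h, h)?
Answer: 32803229/78 ≈ 4.2055e+5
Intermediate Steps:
P(b, d) = 4/9 (P(b, d) = 1 - ⅑*5 = 1 - 5/9 = 4/9)
s(h) = -16/9 + 4*h/9 (s(h) = (h - 4)*(4/9) = (-4 + h)*(4/9) = -16/9 + 4*h/9)
107/(-26) + ((55 + s(-4))*(-30 - 45))*(-109) = 107/(-26) + ((55 + (-16/9 + (4/9)*(-4)))*(-30 - 45))*(-109) = 107*(-1/26) + ((55 + (-16/9 - 16/9))*(-75))*(-109) = -107/26 + ((55 - 32/9)*(-75))*(-109) = -107/26 + ((463/9)*(-75))*(-109) = -107/26 - 11575/3*(-109) = -107/26 + 1261675/3 = 32803229/78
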